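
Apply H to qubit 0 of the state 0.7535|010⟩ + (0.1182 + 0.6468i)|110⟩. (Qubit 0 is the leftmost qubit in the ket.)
(0.6164 + 0.4574i)|010⟩ + (0.4492 - 0.4574i)|110⟩

H on qubit 0 mixes each pair of kets that differ only in qubit 0: amplitudes (a, b) of (|…0…⟩, |…1…⟩) become ((a + b)/√2, (a − b)/√2). Kets absent from the input have amplitude 0.
(|010⟩, |110⟩): (a, b) = (0.7535, (0.1182 + 0.6468i)) → ((0.6164 + 0.4574i), (0.4492 - 0.4574i))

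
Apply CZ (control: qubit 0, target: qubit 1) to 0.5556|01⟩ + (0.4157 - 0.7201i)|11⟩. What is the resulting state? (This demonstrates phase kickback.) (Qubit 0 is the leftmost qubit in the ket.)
0.5556|01⟩ + (-0.4157 + 0.7201i)|11⟩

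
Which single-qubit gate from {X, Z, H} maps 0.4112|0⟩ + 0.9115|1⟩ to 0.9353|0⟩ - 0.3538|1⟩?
H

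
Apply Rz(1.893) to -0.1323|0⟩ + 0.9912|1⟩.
(-0.07733 + 0.1073i)|0⟩ + (0.5794 + 0.8042i)|1⟩

Rz(1.893) = [[e^(−iθ/2), 0], [0, e^(iθ/2)]] with e^(±iθ/2) = cos(θ/2) ± i·sin(θ/2); θ = 1.893, cos(θ/2) ≈ 0.584526, sin(θ/2) ≈ 0.811375.
With a = amp(|0⟩) = -0.1323 and b = amp(|1⟩) = 0.9912:
new amp(|0⟩) = (0.584526 - 0.811375i)·a = (-0.07733 + 0.1073i)
new amp(|1⟩) = (0.584526 + 0.811375i)·b = (0.5794 + 0.8042i)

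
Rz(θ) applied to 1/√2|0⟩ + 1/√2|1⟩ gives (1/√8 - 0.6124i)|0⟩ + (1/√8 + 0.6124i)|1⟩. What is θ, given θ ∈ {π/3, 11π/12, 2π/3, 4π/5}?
2π/3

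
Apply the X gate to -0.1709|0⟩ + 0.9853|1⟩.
0.9853|0⟩ - 0.1709|1⟩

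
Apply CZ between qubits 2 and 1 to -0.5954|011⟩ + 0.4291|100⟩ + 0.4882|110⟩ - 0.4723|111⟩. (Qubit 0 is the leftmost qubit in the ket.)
0.5954|011⟩ + 0.4291|100⟩ + 0.4882|110⟩ + 0.4723|111⟩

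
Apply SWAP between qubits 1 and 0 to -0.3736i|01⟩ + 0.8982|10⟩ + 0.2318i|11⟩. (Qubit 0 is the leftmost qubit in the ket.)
0.8982|01⟩ - 0.3736i|10⟩ + 0.2318i|11⟩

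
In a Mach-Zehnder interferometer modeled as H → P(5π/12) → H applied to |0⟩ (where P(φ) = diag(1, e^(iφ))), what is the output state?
(0.6294 + 0.483i)|0⟩ + (0.3706 - 0.483i)|1⟩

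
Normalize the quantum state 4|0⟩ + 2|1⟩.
0.8944|0⟩ + 1/√5|1⟩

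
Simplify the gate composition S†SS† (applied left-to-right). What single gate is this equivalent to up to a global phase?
S†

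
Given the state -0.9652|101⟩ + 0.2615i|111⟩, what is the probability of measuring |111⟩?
0.06838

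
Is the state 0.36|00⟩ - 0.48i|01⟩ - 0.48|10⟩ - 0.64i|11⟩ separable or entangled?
Entangled

Writing the state as a|00⟩ + b|01⟩ + c|10⟩ + d|11⟩, it is a product state iff ad − bc = 0.
Here (a, b, c, d) = (0.36, -0.48i, -0.48, -0.64i): ad − bc = (0.36)(-0.64i) − (-0.48i)(-0.48) = -0.4608i ≠ 0, so the state is entangled.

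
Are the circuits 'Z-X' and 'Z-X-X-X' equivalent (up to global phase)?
Yes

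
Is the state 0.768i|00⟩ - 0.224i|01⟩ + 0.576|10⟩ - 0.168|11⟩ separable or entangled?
Separable

Writing the state as a|00⟩ + b|01⟩ + c|10⟩ + d|11⟩, it is a product state iff ad − bc = 0.
Here (a, b, c, d) = (0.768i, -0.224i, 0.576, -0.168): ad − bc = (0.768i)(-0.168) − (-0.224i)(0.576) = 0, so the state is separable.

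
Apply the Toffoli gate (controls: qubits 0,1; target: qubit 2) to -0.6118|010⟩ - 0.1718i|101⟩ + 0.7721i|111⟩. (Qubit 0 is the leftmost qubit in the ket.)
-0.6118|010⟩ - 0.1718i|101⟩ + 0.7721i|110⟩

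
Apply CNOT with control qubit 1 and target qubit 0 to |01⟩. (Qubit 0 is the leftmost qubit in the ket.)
|11⟩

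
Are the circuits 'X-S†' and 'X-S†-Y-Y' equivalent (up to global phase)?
Yes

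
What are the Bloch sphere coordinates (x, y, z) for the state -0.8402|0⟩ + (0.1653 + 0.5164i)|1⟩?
(-0.2778, -0.8678, 0.4119)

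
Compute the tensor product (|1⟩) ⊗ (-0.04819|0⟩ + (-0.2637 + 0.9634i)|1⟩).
-0.04819|10⟩ + (-0.2637 + 0.9634i)|11⟩

amp(|b₁b₂…⟩) = product of the factor amplitudes for bits b₁, b₂, …; only kets whose every factor amplitude is nonzero survive.
|10⟩: (1)(-0.04819) = -0.04819
|11⟩: (1)(-0.2637 + 0.9634i) = (-0.2637 + 0.9634i)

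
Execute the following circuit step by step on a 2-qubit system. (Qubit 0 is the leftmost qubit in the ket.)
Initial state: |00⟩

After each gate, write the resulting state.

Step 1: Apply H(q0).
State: 1/√2|00⟩ + 1/√2|10⟩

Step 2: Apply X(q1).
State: 1/√2|01⟩ + 1/√2|11⟩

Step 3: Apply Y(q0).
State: -(1/√2)i|01⟩ + (1/√2)i|11⟩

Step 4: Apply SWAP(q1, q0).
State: -(1/√2)i|10⟩ + (1/√2)i|11⟩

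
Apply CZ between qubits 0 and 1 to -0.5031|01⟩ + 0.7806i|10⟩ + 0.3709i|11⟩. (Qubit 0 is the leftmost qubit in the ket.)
-0.5031|01⟩ + 0.7806i|10⟩ - 0.3709i|11⟩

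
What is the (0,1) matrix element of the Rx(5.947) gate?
-0.1673i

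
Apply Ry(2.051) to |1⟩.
-0.855|0⟩ + 0.5187|1⟩

Ry(2.051) = [[cos(θ/2), −sin(θ/2)], [sin(θ/2), cos(θ/2)]]; θ = 2.051, cos(θ/2) ≈ 0.518671, sin(θ/2) ≈ 0.854974.
With a = amp(|0⟩) = 0 and b = amp(|1⟩) = 1:
new amp(|0⟩) = (0.518671)·a + (-0.854974)·b = -0.855
new amp(|1⟩) = (0.854974)·a + (0.518671)·b = 0.5187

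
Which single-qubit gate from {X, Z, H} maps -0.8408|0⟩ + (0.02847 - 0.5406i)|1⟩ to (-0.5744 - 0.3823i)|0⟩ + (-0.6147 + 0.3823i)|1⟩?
H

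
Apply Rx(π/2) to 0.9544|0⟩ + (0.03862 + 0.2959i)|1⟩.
(0.8841 - 0.02731i)|0⟩ + (0.02731 - 0.4656i)|1⟩

Rx(π/2) = [[cos(θ/2), −i·sin(θ/2)], [−i·sin(θ/2), cos(θ/2)]]; θ = π/2, cos(θ/2) ≈ 0.707107, sin(θ/2) ≈ 0.707107.
With a = amp(|0⟩) = 0.9544 and b = amp(|1⟩) = (0.03862 + 0.2959i):
new amp(|0⟩) = (0.707107)·a + (-0.707107i)·b = (0.8841 - 0.02731i)
new amp(|1⟩) = (-0.707107i)·a + (0.707107)·b = (0.02731 - 0.4656i)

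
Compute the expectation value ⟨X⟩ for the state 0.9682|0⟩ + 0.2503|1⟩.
0.4847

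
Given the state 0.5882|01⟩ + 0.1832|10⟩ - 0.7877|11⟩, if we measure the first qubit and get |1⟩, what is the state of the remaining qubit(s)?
0.2265|0⟩ - 0.974|1⟩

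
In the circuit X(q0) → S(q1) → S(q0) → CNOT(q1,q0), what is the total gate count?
4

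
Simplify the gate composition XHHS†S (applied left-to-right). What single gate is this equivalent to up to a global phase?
X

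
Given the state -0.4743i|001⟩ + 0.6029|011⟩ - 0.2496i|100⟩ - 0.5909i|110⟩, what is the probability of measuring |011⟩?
0.3635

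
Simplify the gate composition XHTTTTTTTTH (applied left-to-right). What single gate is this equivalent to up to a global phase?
X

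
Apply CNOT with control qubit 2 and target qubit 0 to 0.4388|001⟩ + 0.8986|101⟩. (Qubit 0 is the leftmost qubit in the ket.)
0.8986|001⟩ + 0.4388|101⟩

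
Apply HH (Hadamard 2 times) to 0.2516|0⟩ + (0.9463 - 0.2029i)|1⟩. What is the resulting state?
0.2516|0⟩ + (0.9463 - 0.2029i)|1⟩

H² = I, so an even number of Hadamards cancels: H^2 = I and the state is unchanged.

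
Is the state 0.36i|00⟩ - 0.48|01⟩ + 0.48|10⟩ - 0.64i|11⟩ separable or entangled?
Entangled

Writing the state as a|00⟩ + b|01⟩ + c|10⟩ + d|11⟩, it is a product state iff ad − bc = 0.
Here (a, b, c, d) = (0.36i, -0.48, 0.48, -0.64i): ad − bc = (0.36i)(-0.64i) − (-0.48)(0.48) = 0.4608 ≠ 0, so the state is entangled.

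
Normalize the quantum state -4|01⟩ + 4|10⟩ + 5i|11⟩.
-0.5298|01⟩ + 0.5298|10⟩ + 0.6623i|11⟩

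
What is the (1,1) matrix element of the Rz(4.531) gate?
(-0.6402 + 0.7682i)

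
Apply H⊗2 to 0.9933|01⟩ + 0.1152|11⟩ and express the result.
0.5543|00⟩ - 0.5543|01⟩ + 0.4391|10⟩ - 0.4391|11⟩

H⊗2 gives amp(|y⟩) = (1/2) Σ_x (−1)^(x·y) amp(|x⟩), where x·y is the number of positions in which both x and y have a 1.
|00⟩: (0.9933 + 0.1152)/2 = 0.5543
|01⟩: (-0.9933 - 0.1152)/2 = -0.5543
|10⟩: (0.9933 - 0.1152)/2 = 0.4391
|11⟩: (-0.9933 + 0.1152)/2 = -0.4391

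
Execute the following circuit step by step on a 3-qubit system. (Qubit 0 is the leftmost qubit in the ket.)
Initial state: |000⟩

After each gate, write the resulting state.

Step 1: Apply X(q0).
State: |100⟩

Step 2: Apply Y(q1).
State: i|110⟩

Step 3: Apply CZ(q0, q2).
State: i|110⟩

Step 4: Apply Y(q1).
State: |100⟩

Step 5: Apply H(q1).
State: 1/√2|100⟩ + 1/√2|110⟩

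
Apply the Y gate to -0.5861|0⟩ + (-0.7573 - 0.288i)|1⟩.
(-0.288 + 0.7573i)|0⟩ - 0.5861i|1⟩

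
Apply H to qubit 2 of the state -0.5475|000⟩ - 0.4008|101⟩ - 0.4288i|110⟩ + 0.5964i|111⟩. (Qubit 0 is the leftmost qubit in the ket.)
-0.3871|000⟩ - 0.3871|001⟩ - 0.2834|100⟩ + 0.2834|101⟩ + 0.1185i|110⟩ - 0.7249i|111⟩

H on qubit 2 mixes each pair of kets that differ only in qubit 2: amplitudes (a, b) of (|…0…⟩, |…1…⟩) become ((a + b)/√2, (a − b)/√2). Kets absent from the input have amplitude 0.
(|000⟩, |001⟩): (a, b) = (-0.5475, 0) → (-0.3871, -0.3871)
(|100⟩, |101⟩): (a, b) = (0, -0.4008) → (-0.2834, 0.2834)
(|110⟩, |111⟩): (a, b) = (-0.4288i, 0.5964i) → (0.1185i, -0.7249i)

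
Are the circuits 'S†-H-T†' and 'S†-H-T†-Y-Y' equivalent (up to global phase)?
Yes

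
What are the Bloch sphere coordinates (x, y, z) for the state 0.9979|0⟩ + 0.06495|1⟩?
(0.1296, 0, 0.9916)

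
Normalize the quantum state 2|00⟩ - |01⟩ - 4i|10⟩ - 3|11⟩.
0.3651|00⟩ - 0.1826|01⟩ - 0.7303i|10⟩ - 0.5477|11⟩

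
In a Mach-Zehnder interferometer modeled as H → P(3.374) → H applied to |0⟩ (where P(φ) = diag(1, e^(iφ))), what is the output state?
(0.01344 - 0.1152i)|0⟩ + (0.9866 + 0.1152i)|1⟩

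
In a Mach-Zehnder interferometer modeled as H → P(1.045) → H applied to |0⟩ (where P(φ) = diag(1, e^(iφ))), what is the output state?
(0.751 + 0.4325i)|0⟩ + (0.249 - 0.4325i)|1⟩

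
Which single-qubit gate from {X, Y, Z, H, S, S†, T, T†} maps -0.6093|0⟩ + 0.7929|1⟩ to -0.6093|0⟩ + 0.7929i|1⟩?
S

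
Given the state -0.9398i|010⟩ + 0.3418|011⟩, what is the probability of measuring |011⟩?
0.1168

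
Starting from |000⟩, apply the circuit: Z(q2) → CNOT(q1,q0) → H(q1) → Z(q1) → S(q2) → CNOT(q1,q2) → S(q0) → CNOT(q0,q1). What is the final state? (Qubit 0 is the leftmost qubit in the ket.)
1/√2|000⟩ - 1/√2|011⟩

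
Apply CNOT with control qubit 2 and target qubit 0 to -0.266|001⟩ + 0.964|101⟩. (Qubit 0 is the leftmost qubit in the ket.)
0.964|001⟩ - 0.266|101⟩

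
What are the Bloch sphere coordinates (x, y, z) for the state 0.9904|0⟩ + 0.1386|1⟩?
(0.2745, 0, 0.9617)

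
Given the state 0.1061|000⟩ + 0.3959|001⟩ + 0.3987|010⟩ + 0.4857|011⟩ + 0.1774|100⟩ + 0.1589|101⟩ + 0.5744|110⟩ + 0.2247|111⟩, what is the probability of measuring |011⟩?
0.2359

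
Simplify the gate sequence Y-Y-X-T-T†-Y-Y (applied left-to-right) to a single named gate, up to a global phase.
X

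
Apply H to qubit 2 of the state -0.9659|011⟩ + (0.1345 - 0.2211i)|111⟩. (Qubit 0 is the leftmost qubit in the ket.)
-0.683|010⟩ + 0.683|011⟩ + (0.09511 - 0.1563i)|110⟩ + (-0.09511 + 0.1563i)|111⟩

H on qubit 2 mixes each pair of kets that differ only in qubit 2: amplitudes (a, b) of (|…0…⟩, |…1…⟩) become ((a + b)/√2, (a − b)/√2). Kets absent from the input have amplitude 0.
(|010⟩, |011⟩): (a, b) = (0, -0.9659) → (-0.683, 0.683)
(|110⟩, |111⟩): (a, b) = (0, (0.1345 - 0.2211i)) → ((0.09511 - 0.1563i), (-0.09511 + 0.1563i))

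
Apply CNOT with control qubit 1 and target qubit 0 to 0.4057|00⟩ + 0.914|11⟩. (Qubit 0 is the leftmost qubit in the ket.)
0.4057|00⟩ + 0.914|01⟩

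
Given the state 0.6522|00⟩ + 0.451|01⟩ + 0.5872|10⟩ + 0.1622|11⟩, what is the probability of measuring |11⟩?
0.02631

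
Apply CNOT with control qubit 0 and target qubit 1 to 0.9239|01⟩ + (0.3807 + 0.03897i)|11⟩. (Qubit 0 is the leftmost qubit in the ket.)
0.9239|01⟩ + (0.3807 + 0.03897i)|10⟩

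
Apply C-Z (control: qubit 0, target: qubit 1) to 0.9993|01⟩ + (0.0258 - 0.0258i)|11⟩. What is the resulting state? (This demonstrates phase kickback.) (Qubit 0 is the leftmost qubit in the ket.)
0.9993|01⟩ + (-0.0258 + 0.0258i)|11⟩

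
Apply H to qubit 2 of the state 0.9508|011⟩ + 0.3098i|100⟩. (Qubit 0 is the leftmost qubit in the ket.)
0.6723|010⟩ - 0.6723|011⟩ + 0.2191i|100⟩ + 0.2191i|101⟩

H on qubit 2 mixes each pair of kets that differ only in qubit 2: amplitudes (a, b) of (|…0…⟩, |…1…⟩) become ((a + b)/√2, (a − b)/√2). Kets absent from the input have amplitude 0.
(|010⟩, |011⟩): (a, b) = (0, 0.9508) → (0.6723, -0.6723)
(|100⟩, |101⟩): (a, b) = (0.3098i, 0) → (0.2191i, 0.2191i)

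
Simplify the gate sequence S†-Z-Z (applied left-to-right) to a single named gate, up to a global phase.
S†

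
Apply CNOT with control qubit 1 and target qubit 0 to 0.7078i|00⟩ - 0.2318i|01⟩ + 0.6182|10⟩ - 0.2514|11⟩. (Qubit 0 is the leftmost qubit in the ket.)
0.7078i|00⟩ - 0.2514|01⟩ + 0.6182|10⟩ - 0.2318i|11⟩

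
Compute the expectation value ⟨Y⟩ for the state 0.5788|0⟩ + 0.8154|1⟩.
0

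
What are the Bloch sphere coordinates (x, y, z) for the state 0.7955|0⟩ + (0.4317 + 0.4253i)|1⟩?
(0.6868, 0.6767, 0.2656)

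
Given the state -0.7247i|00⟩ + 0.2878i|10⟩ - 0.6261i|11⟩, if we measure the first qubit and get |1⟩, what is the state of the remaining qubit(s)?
0.4177i|0⟩ - 0.9086i|1⟩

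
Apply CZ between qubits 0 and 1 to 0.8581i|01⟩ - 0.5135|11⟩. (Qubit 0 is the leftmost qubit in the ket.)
0.8581i|01⟩ + 0.5135|11⟩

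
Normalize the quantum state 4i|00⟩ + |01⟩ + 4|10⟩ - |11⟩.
0.686i|00⟩ + 0.1715|01⟩ + 0.686|10⟩ - 0.1715|11⟩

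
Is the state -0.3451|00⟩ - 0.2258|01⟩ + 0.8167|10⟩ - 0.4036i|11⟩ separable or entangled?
Entangled

Writing the state as a|00⟩ + b|01⟩ + c|10⟩ + d|11⟩, it is a product state iff ad − bc = 0.
Here (a, b, c, d) = (-0.3451, -0.2258, 0.8167, -0.4036i): ad − bc = (-0.3451)(-0.4036i) − (-0.2258)(0.8167) = (0.1844 + 0.1393i) ≠ 0, so the state is entangled.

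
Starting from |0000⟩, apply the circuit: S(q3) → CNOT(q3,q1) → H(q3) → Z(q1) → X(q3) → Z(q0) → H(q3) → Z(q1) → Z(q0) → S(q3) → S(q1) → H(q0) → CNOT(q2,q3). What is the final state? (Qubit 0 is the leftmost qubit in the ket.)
1/√2|0000⟩ + 1/√2|1000⟩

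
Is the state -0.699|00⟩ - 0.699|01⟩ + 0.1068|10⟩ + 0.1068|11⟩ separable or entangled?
Separable

Writing the state as a|00⟩ + b|01⟩ + c|10⟩ + d|11⟩, it is a product state iff ad − bc = 0.
Here (a, b, c, d) = (-0.699, -0.699, 0.1068, 0.1068): ad − bc = (-0.699)(0.1068) − (-0.699)(0.1068) = 0, so the state is separable.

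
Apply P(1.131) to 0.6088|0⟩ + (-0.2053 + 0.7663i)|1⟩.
0.6088|0⟩ + (-0.7808 + 0.1405i)|1⟩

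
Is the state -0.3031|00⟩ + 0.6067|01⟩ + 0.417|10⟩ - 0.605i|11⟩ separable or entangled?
Entangled

Writing the state as a|00⟩ + b|01⟩ + c|10⟩ + d|11⟩, it is a product state iff ad − bc = 0.
Here (a, b, c, d) = (-0.3031, 0.6067, 0.417, -0.605i): ad − bc = (-0.3031)(-0.605i) − (0.6067)(0.417) = (-0.253 + 0.1834i) ≠ 0, so the state is entangled.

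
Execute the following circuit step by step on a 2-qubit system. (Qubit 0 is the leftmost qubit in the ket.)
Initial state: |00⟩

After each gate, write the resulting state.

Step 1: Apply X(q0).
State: |10⟩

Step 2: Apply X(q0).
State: |00⟩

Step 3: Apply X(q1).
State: |01⟩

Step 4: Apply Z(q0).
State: |01⟩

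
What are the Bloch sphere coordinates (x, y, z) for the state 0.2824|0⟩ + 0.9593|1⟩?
(0.5418, 0, -0.8405)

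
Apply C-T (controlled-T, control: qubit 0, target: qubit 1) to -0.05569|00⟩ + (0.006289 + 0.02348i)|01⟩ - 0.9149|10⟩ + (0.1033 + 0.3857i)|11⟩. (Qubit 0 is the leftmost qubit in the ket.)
-0.05569|00⟩ + (0.006289 + 0.02348i)|01⟩ - 0.9149|10⟩ + (-0.1997 + 0.3458i)|11⟩

C-T leaves the control-|0⟩ kets |00⟩, |01⟩ unchanged and applies T to qubit 1 on the control-|1⟩ pair (|10⟩, |11⟩).
T = [[1, 0], [0, (1/√2 + (1/√2)i)]].
With a = amp(|10⟩) = -0.9149 and b = amp(|11⟩) = (0.1033 + 0.3857i):
new amp(|10⟩) = (1)·a = -0.9149
new amp(|11⟩) = (1/√2 + (1/√2)i)·b = (-0.1997 + 0.3458i)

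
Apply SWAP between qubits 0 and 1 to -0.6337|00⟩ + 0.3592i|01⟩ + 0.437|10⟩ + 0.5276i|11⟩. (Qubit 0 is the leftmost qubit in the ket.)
-0.6337|00⟩ + 0.437|01⟩ + 0.3592i|10⟩ + 0.5276i|11⟩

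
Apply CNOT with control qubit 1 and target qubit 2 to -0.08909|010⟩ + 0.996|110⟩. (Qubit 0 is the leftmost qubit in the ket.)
-0.08909|011⟩ + 0.996|111⟩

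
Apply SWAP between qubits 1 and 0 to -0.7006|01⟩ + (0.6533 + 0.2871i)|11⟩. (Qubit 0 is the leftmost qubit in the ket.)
-0.7006|10⟩ + (0.6533 + 0.2871i)|11⟩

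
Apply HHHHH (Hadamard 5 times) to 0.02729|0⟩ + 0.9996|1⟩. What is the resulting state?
0.7261|0⟩ - 0.6875|1⟩

H² = I, so H^5 = H: a single Hadamard. With (a, b) = (0.02729, 0.9996), H gives ((a + b)/√2, (a − b)/√2) = (0.7261, -0.6875).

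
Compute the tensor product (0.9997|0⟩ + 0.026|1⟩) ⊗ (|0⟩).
0.9997|00⟩ + 0.026|10⟩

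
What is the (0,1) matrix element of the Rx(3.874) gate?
-0.9337i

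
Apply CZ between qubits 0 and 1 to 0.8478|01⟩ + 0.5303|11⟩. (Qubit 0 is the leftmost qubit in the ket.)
0.8478|01⟩ - 0.5303|11⟩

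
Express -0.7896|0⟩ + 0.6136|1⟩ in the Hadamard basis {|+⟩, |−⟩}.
-0.1245|+⟩ - 0.9922|−⟩

With |ψ⟩ = α|0⟩ + β|1⟩, the Hadamard-basis coefficients are ⟨+|ψ⟩ = (α + β)/√2 and ⟨−|ψ⟩ = (α − β)/√2.
Here α = -0.7896, β = 0.6136: (α + β)/√2 = -0.1245, (α − β)/√2 = -0.9922.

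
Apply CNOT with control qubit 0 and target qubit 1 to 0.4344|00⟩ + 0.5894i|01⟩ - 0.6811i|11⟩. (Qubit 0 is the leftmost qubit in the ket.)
0.4344|00⟩ + 0.5894i|01⟩ - 0.6811i|10⟩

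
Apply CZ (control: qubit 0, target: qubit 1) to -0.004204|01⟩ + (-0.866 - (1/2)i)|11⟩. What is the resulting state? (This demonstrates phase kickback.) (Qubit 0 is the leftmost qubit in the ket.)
-0.004204|01⟩ + (0.866 + (1/2)i)|11⟩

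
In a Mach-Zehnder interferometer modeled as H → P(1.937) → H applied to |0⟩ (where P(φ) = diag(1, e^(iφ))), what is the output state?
(0.321 + 0.4668i)|0⟩ + (0.679 - 0.4668i)|1⟩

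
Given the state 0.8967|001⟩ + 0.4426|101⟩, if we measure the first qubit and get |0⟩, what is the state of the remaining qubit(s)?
|01⟩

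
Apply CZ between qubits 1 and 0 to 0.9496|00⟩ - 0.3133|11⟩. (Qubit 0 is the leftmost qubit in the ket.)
0.9496|00⟩ + 0.3133|11⟩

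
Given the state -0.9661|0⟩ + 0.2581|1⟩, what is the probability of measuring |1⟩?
0.06662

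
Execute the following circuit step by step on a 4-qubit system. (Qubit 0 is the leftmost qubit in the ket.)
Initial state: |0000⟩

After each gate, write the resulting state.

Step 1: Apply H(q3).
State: 1/√2|0000⟩ + 1/√2|0001⟩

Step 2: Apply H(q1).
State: 1/2|0000⟩ + 1/2|0001⟩ + 1/2|0100⟩ + 1/2|0101⟩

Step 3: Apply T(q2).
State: 1/2|0000⟩ + 1/2|0001⟩ + 1/2|0100⟩ + 1/2|0101⟩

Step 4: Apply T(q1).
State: 1/2|0000⟩ + 1/2|0001⟩ + (1/√8 + (1/√8)i)|0100⟩ + (1/√8 + (1/√8)i)|0101⟩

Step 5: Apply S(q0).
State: 1/2|0000⟩ + 1/2|0001⟩ + (1/√8 + (1/√8)i)|0100⟩ + (1/√8 + (1/√8)i)|0101⟩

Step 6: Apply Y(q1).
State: (1/√8 - (1/√8)i)|0000⟩ + (1/√8 - (1/√8)i)|0001⟩ + (1/2)i|0100⟩ + (1/2)i|0101⟩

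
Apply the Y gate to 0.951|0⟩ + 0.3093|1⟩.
-0.3093i|0⟩ + 0.951i|1⟩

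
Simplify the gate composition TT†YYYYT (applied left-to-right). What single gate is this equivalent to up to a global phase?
T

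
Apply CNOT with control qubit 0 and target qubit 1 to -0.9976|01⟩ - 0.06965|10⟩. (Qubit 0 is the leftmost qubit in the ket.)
-0.9976|01⟩ - 0.06965|11⟩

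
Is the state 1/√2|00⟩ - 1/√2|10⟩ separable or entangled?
Separable

Writing the state as a|00⟩ + b|01⟩ + c|10⟩ + d|11⟩, it is a product state iff ad − bc = 0.
Here (a, b, c, d) = (1/√2, 0, -1/√2, 0): ad − bc = (1/√2)(0) − (0)(-1/√2) = 0, so the state is separable.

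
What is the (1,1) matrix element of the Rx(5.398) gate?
-0.9036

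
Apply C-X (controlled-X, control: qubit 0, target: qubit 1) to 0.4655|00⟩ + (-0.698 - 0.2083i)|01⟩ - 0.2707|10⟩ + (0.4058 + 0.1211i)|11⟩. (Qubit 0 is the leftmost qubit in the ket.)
0.4655|00⟩ + (-0.698 - 0.2083i)|01⟩ + (0.4058 + 0.1211i)|10⟩ - 0.2707|11⟩

C-X leaves the control-|0⟩ kets |00⟩, |01⟩ unchanged and applies X to qubit 1 on the control-|1⟩ pair (|10⟩, |11⟩).
X = [[0, 1], [1, 0]].
With a = amp(|10⟩) = -0.2707 and b = amp(|11⟩) = (0.4058 + 0.1211i):
new amp(|10⟩) = (1)·b = (0.4058 + 0.1211i)
new amp(|11⟩) = (1)·a = -0.2707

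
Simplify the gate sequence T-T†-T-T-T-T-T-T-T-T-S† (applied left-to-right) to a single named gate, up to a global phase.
S†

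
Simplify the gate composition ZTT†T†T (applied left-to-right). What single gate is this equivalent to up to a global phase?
Z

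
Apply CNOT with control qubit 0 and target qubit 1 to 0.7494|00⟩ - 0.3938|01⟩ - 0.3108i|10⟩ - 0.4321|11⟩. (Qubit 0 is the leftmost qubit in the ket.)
0.7494|00⟩ - 0.3938|01⟩ - 0.4321|10⟩ - 0.3108i|11⟩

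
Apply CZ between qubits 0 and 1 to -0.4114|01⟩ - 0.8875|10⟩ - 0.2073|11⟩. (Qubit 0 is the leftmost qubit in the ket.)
-0.4114|01⟩ - 0.8875|10⟩ + 0.2073|11⟩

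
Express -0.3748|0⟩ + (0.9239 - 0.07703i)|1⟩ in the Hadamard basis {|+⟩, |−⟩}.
(0.3883 - 0.05447i)|+⟩ + (-0.9183 + 0.05447i)|−⟩

With |ψ⟩ = α|0⟩ + β|1⟩, the Hadamard-basis coefficients are ⟨+|ψ⟩ = (α + β)/√2 and ⟨−|ψ⟩ = (α − β)/√2.
Here α = -0.3748, β = (0.9239 - 0.07703i): (α + β)/√2 = (0.3883 - 0.05447i), (α − β)/√2 = (-0.9183 + 0.05447i).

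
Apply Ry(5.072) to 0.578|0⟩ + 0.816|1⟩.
-0.9397|0⟩ - 0.3419|1⟩

Ry(5.072) = [[cos(θ/2), −sin(θ/2)], [sin(θ/2), cos(θ/2)]]; θ = 5.072, cos(θ/2) ≈ -0.822165, sin(θ/2) ≈ 0.569249.
With a = amp(|0⟩) = 0.578 and b = amp(|1⟩) = 0.816:
new amp(|0⟩) = (-0.822165)·a + (-0.569249)·b = -0.9397
new amp(|1⟩) = (0.569249)·a + (-0.822165)·b = -0.3419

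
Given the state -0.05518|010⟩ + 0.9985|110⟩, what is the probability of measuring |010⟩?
0.003045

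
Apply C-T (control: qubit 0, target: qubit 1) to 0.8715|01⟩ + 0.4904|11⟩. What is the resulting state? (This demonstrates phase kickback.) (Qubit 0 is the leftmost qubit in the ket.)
0.8715|01⟩ + (0.3468 + 0.3468i)|11⟩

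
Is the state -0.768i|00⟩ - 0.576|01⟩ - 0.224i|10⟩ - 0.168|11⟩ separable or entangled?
Separable

Writing the state as a|00⟩ + b|01⟩ + c|10⟩ + d|11⟩, it is a product state iff ad − bc = 0.
Here (a, b, c, d) = (-0.768i, -0.576, -0.224i, -0.168): ad − bc = (-0.768i)(-0.168) − (-0.576)(-0.224i) = 0, so the state is separable.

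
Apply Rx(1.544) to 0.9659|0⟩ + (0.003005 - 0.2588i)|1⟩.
(0.5116 - 0.002096i)|0⟩ + (0.002153 - 0.8592i)|1⟩

Rx(1.544) = [[cos(θ/2), −i·sin(θ/2)], [−i·sin(θ/2), cos(θ/2)]]; θ = 1.544, cos(θ/2) ≈ 0.716517, sin(θ/2) ≈ 0.69757.
With a = amp(|0⟩) = 0.9659 and b = amp(|1⟩) = (0.003005 - 0.2588i):
new amp(|0⟩) = (0.716517)·a + (-0.69757i)·b = (0.5116 - 0.002096i)
new amp(|1⟩) = (-0.69757i)·a + (0.716517)·b = (0.002153 - 0.8592i)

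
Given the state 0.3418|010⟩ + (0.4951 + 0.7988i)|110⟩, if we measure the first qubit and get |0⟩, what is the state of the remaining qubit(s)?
|10⟩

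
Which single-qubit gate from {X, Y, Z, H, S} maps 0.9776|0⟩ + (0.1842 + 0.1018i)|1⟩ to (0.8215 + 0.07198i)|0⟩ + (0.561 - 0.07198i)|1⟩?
H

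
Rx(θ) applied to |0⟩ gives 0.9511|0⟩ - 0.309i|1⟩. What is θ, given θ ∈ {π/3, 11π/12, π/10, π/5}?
π/5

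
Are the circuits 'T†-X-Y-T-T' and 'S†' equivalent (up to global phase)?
No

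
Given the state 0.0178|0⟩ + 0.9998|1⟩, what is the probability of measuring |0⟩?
0.0003168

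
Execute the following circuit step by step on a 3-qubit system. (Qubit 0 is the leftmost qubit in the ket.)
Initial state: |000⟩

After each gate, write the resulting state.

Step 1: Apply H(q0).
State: 1/√2|000⟩ + 1/√2|100⟩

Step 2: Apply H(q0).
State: |000⟩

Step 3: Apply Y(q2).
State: i|001⟩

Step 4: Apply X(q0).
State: i|101⟩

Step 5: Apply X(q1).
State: i|111⟩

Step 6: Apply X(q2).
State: i|110⟩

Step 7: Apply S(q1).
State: -|110⟩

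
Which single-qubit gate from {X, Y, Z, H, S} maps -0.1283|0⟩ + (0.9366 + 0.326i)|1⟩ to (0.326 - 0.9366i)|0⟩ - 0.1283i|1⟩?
Y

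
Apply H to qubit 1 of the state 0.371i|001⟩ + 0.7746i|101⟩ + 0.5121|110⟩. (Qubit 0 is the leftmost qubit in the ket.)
0.2623i|001⟩ + 0.2623i|011⟩ + 0.3621|100⟩ + 0.5477i|101⟩ - 0.3621|110⟩ + 0.5477i|111⟩

H on qubit 1 mixes each pair of kets that differ only in qubit 1: amplitudes (a, b) of (|…0…⟩, |…1…⟩) become ((a + b)/√2, (a − b)/√2). Kets absent from the input have amplitude 0.
(|001⟩, |011⟩): (a, b) = (0.371i, 0) → (0.2623i, 0.2623i)
(|100⟩, |110⟩): (a, b) = (0, 0.5121) → (0.3621, -0.3621)
(|101⟩, |111⟩): (a, b) = (0.7746i, 0) → (0.5477i, 0.5477i)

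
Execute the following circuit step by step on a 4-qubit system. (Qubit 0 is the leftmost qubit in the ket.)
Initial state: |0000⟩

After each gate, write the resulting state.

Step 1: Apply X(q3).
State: |0001⟩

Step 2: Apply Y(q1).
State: i|0101⟩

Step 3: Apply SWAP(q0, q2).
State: i|0101⟩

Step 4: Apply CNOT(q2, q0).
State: i|0101⟩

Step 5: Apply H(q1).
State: (1/√2)i|0001⟩ - (1/√2)i|0101⟩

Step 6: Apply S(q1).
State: (1/√2)i|0001⟩ + 1/√2|0101⟩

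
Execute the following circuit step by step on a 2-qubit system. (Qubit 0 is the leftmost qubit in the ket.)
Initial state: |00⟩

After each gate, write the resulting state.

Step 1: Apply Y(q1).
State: i|01⟩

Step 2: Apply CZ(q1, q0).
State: i|01⟩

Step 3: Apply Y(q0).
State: -|11⟩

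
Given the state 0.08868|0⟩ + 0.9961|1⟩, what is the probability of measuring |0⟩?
0.007864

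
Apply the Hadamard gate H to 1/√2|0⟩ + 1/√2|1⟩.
|0⟩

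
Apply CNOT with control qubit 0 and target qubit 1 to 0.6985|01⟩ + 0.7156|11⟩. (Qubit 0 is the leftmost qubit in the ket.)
0.6985|01⟩ + 0.7156|10⟩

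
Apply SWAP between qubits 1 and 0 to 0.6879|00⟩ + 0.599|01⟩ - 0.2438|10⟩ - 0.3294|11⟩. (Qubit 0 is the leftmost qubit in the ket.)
0.6879|00⟩ - 0.2438|01⟩ + 0.599|10⟩ - 0.3294|11⟩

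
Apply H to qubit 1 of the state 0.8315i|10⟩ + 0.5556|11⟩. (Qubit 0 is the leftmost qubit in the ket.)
(0.3929 + 0.588i)|10⟩ + (-0.3929 + 0.588i)|11⟩

H on qubit 1 mixes each pair of kets that differ only in qubit 1: amplitudes (a, b) of (|…0…⟩, |…1…⟩) become ((a + b)/√2, (a − b)/√2). Kets absent from the input have amplitude 0.
(|10⟩, |11⟩): (a, b) = (0.8315i, 0.5556) → ((0.3929 + 0.588i), (-0.3929 + 0.588i))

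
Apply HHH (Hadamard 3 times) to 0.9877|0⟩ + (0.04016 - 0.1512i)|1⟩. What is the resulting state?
(0.7268 - 0.1069i)|0⟩ + (0.67 + 0.1069i)|1⟩

H² = I, so H^3 = H: a single Hadamard. With (a, b) = (0.9877, (0.04016 - 0.1512i)), H gives ((a + b)/√2, (a − b)/√2) = ((0.7268 - 0.1069i), (0.67 + 0.1069i)).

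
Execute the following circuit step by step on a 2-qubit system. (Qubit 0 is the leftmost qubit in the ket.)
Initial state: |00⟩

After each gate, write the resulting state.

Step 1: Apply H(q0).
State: 1/√2|00⟩ + 1/√2|10⟩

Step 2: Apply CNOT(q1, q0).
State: 1/√2|00⟩ + 1/√2|10⟩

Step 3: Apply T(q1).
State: 1/√2|00⟩ + 1/√2|10⟩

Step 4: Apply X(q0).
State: 1/√2|00⟩ + 1/√2|10⟩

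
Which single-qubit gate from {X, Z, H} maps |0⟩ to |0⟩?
Z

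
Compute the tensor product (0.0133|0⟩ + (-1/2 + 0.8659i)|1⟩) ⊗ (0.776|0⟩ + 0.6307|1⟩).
0.01032|00⟩ + 0.008388|01⟩ + (-0.388 + 0.6719i)|10⟩ + (-0.3154 + 0.5461i)|11⟩

amp(|b₁b₂…⟩) = product of the factor amplitudes for bits b₁, b₂, …; only kets whose every factor amplitude is nonzero survive.
|00⟩: (0.0133)(0.776) = 0.01032
|01⟩: (0.0133)(0.6307) = 0.008388
|10⟩: (-1/2 + 0.8659i)(0.776) = (-0.388 + 0.6719i)
|11⟩: (-1/2 + 0.8659i)(0.6307) = (-0.3154 + 0.5461i)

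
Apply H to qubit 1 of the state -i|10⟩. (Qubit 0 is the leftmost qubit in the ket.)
-(1/√2)i|10⟩ - (1/√2)i|11⟩

H on qubit 1 mixes each pair of kets that differ only in qubit 1: amplitudes (a, b) of (|…0…⟩, |…1…⟩) become ((a + b)/√2, (a − b)/√2). Kets absent from the input have amplitude 0.
(|10⟩, |11⟩): (a, b) = (-i, 0) → (-(1/√2)i, -(1/√2)i)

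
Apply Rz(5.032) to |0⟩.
(-0.8106 - 0.5856i)|0⟩

Rz(5.032) = [[e^(−iθ/2), 0], [0, e^(iθ/2)]] with e^(±iθ/2) = cos(θ/2) ± i·sin(θ/2); θ = 5.032, cos(θ/2) ≈ -0.810616, sin(θ/2) ≈ 0.585578.
With a = amp(|0⟩) = 1 and b = amp(|1⟩) = 0:
new amp(|0⟩) = (-0.810616 - 0.585578i)·a = (-0.8106 - 0.5856i)
new amp(|1⟩) = (-0.810616 + 0.585578i)·b = 0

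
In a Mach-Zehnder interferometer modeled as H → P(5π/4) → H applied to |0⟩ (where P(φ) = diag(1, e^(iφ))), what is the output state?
(0.1464 - (1/√8)i)|0⟩ + (0.8536 + (1/√8)i)|1⟩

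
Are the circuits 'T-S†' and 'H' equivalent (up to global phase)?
No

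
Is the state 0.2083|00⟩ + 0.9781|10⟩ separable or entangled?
Separable

Writing the state as a|00⟩ + b|01⟩ + c|10⟩ + d|11⟩, it is a product state iff ad − bc = 0.
Here (a, b, c, d) = (0.2083, 0, 0.9781, 0): ad − bc = (0.2083)(0) − (0)(0.9781) = 0, so the state is separable.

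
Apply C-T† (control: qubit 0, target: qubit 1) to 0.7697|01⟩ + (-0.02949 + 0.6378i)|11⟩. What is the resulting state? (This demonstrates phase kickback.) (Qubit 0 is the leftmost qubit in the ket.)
0.7697|01⟩ + (0.4301 + 0.4718i)|11⟩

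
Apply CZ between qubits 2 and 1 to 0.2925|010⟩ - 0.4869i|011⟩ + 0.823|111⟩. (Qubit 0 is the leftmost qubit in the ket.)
0.2925|010⟩ + 0.4869i|011⟩ - 0.823|111⟩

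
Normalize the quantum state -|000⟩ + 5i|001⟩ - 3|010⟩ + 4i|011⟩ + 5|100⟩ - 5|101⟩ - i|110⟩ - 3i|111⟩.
-0.09492|000⟩ + 0.4746i|001⟩ - 0.2847|010⟩ + 0.3797i|011⟩ + 0.4746|100⟩ - 0.4746|101⟩ - 0.09492i|110⟩ - 0.2847i|111⟩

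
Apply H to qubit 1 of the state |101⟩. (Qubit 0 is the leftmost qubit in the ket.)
1/√2|101⟩ + 1/√2|111⟩

H on qubit 1 mixes each pair of kets that differ only in qubit 1: amplitudes (a, b) of (|…0…⟩, |…1…⟩) become ((a + b)/√2, (a − b)/√2). Kets absent from the input have amplitude 0.
(|101⟩, |111⟩): (a, b) = (1, 0) → (1/√2, 1/√2)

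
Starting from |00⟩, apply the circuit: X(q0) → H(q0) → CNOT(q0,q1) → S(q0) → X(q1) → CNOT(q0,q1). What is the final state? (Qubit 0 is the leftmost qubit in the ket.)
1/√2|01⟩ - (1/√2)i|11⟩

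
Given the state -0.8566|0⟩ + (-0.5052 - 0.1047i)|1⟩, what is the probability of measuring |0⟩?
0.7338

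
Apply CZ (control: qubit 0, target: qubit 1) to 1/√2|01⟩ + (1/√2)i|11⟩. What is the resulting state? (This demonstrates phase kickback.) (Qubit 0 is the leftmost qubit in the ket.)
1/√2|01⟩ - (1/√2)i|11⟩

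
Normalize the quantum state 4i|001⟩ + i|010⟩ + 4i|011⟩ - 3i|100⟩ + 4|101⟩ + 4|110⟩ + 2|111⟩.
0.4529i|001⟩ + 0.1132i|010⟩ + 0.4529i|011⟩ - 0.3397i|100⟩ + 0.4529|101⟩ + 0.4529|110⟩ + 0.2265|111⟩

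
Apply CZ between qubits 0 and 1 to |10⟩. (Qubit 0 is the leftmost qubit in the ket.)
|10⟩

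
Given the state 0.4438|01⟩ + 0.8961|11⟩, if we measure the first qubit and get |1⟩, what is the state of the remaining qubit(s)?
|1⟩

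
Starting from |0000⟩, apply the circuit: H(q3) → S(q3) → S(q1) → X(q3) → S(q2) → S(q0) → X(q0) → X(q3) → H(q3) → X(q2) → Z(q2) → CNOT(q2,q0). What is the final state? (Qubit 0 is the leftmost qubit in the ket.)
(-1/2 - (1/2)i)|0010⟩ + (-1/2 + (1/2)i)|0011⟩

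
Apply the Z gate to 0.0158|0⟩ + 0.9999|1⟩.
0.0158|0⟩ - 0.9999|1⟩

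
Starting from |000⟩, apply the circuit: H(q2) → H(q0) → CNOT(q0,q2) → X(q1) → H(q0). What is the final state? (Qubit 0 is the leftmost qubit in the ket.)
1/√2|010⟩ + 1/√2|011⟩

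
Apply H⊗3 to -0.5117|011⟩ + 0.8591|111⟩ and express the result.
0.1228|000⟩ - 0.1228|001⟩ - 0.1228|010⟩ + 0.1228|011⟩ - 0.4847|100⟩ + 0.4847|101⟩ + 0.4847|110⟩ - 0.4847|111⟩

H⊗3 gives amp(|y⟩) = (1/2√2) Σ_x (−1)^(x·y) amp(|x⟩), where x·y is the number of positions in which both x and y have a 1.
|000⟩: (-0.5117 + 0.8591)/(2√2) = 0.1228
|001⟩: (0.5117 - 0.8591)/(2√2) = -0.1228
|010⟩: (0.5117 - 0.8591)/(2√2) = -0.1228
|011⟩: (-0.5117 + 0.8591)/(2√2) = 0.1228
|100⟩: (-0.5117 - 0.8591)/(2√2) = -0.4847
|101⟩: (0.5117 + 0.8591)/(2√2) = 0.4847
|110⟩: (0.5117 + 0.8591)/(2√2) = 0.4847
|111⟩: (-0.5117 - 0.8591)/(2√2) = -0.4847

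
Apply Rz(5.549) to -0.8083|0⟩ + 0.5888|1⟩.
(0.7544 + 0.2901i)|0⟩ + (-0.5496 + 0.2113i)|1⟩

Rz(5.549) = [[e^(−iθ/2), 0], [0, e^(iθ/2)]] with e^(±iθ/2) = cos(θ/2) ± i·sin(θ/2); θ = 5.549, cos(θ/2) ≈ -0.933375, sin(θ/2) ≈ 0.358903.
With a = amp(|0⟩) = -0.8083 and b = amp(|1⟩) = 0.5888:
new amp(|0⟩) = (-0.933375 - 0.358903i)·a = (0.7544 + 0.2901i)
new amp(|1⟩) = (-0.933375 + 0.358903i)·b = (-0.5496 + 0.2113i)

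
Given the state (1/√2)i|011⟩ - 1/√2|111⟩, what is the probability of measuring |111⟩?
1/2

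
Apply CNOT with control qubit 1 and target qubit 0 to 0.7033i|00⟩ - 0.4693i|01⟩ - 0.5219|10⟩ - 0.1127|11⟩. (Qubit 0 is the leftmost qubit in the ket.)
0.7033i|00⟩ - 0.1127|01⟩ - 0.5219|10⟩ - 0.4693i|11⟩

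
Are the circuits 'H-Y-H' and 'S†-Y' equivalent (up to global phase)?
No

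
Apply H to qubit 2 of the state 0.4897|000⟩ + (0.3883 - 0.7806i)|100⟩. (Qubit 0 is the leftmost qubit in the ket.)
0.3463|000⟩ + 0.3463|001⟩ + (0.2746 - 0.552i)|100⟩ + (0.2746 - 0.552i)|101⟩

H on qubit 2 mixes each pair of kets that differ only in qubit 2: amplitudes (a, b) of (|…0…⟩, |…1…⟩) become ((a + b)/√2, (a − b)/√2). Kets absent from the input have amplitude 0.
(|000⟩, |001⟩): (a, b) = (0.4897, 0) → (0.3463, 0.3463)
(|100⟩, |101⟩): (a, b) = ((0.3883 - 0.7806i), 0) → ((0.2746 - 0.552i), (0.2746 - 0.552i))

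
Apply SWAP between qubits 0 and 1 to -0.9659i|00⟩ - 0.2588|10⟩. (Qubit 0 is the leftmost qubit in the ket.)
-0.9659i|00⟩ - 0.2588|01⟩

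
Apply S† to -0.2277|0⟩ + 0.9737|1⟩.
-0.2277|0⟩ - 0.9737i|1⟩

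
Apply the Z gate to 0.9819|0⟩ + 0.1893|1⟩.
0.9819|0⟩ - 0.1893|1⟩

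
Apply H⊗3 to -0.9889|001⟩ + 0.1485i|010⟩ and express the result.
(-0.3496 + 0.0525i)|000⟩ + (0.3496 + 0.0525i)|001⟩ + (-0.3496 - 0.0525i)|010⟩ + (0.3496 - 0.0525i)|011⟩ + (-0.3496 + 0.0525i)|100⟩ + (0.3496 + 0.0525i)|101⟩ + (-0.3496 - 0.0525i)|110⟩ + (0.3496 - 0.0525i)|111⟩

H⊗3 gives amp(|y⟩) = (1/2√2) Σ_x (−1)^(x·y) amp(|x⟩), where x·y is the number of positions in which both x and y have a 1.
|000⟩: (-0.9889 + 0.1485i)/(2√2) = (-0.3496 + 0.0525i)
|001⟩: (0.9889 + 0.1485i)/(2√2) = (0.3496 + 0.0525i)
|010⟩: (-0.9889 - 0.1485i)/(2√2) = (-0.3496 - 0.0525i)
|011⟩: (0.9889 - 0.1485i)/(2√2) = (0.3496 - 0.0525i)
|100⟩: (-0.9889 + 0.1485i)/(2√2) = (-0.3496 + 0.0525i)
|101⟩: (0.9889 + 0.1485i)/(2√2) = (0.3496 + 0.0525i)
|110⟩: (-0.9889 - 0.1485i)/(2√2) = (-0.3496 - 0.0525i)
|111⟩: (0.9889 - 0.1485i)/(2√2) = (0.3496 - 0.0525i)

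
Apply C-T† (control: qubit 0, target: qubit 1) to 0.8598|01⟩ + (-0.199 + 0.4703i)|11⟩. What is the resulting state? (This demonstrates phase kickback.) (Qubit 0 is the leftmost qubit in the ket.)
0.8598|01⟩ + (0.1918 + 0.4733i)|11⟩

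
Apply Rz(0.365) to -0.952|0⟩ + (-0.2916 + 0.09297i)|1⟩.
(-0.9362 + 0.1728i)|0⟩ + (-0.3036 + 0.0385i)|1⟩

Rz(0.365) = [[e^(−iθ/2), 0], [0, e^(iθ/2)]] with e^(±iθ/2) = cos(θ/2) ± i·sin(θ/2); θ = 0.365, cos(θ/2) ≈ 0.983393, sin(θ/2) ≈ 0.181489.
With a = amp(|0⟩) = -0.952 and b = amp(|1⟩) = (-0.2916 + 0.09297i):
new amp(|0⟩) = (0.983393 - 0.181489i)·a = (-0.9362 + 0.1728i)
new amp(|1⟩) = (0.983393 + 0.181489i)·b = (-0.3036 + 0.0385i)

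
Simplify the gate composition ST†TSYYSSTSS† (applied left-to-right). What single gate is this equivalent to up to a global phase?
T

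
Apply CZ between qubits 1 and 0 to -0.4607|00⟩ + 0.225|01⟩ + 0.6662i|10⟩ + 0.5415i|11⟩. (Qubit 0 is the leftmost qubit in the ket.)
-0.4607|00⟩ + 0.225|01⟩ + 0.6662i|10⟩ - 0.5415i|11⟩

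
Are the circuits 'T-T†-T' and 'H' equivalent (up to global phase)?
No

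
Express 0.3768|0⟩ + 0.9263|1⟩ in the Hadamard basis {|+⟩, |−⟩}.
0.9214|+⟩ - 0.3886|−⟩

With |ψ⟩ = α|0⟩ + β|1⟩, the Hadamard-basis coefficients are ⟨+|ψ⟩ = (α + β)/√2 and ⟨−|ψ⟩ = (α − β)/√2.
Here α = 0.3768, β = 0.9263: (α + β)/√2 = 0.9214, (α − β)/√2 = -0.3886.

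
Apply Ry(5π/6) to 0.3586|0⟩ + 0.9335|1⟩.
-0.8089|0⟩ + 0.588|1⟩

Ry(5π/6) = [[cos(θ/2), −sin(θ/2)], [sin(θ/2), cos(θ/2)]]; θ = 5π/6, cos(θ/2) ≈ 0.258819, sin(θ/2) ≈ 0.965926.
With a = amp(|0⟩) = 0.3586 and b = amp(|1⟩) = 0.9335:
new amp(|0⟩) = (0.258819)·a + (-0.965926)·b = -0.8089
new amp(|1⟩) = (0.965926)·a + (0.258819)·b = 0.588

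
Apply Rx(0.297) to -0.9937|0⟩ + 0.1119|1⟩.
(-0.9828 - 0.01656i)|0⟩ + (0.1107 + 0.147i)|1⟩

Rx(0.297) = [[cos(θ/2), −i·sin(θ/2)], [−i·sin(θ/2), cos(θ/2)]]; θ = 0.297, cos(θ/2) ≈ 0.988994, sin(θ/2) ≈ 0.147955.
With a = amp(|0⟩) = -0.9937 and b = amp(|1⟩) = 0.1119:
new amp(|0⟩) = (0.988994)·a + (-0.147955i)·b = (-0.9828 - 0.01656i)
new amp(|1⟩) = (-0.147955i)·a + (0.988994)·b = (0.1107 + 0.147i)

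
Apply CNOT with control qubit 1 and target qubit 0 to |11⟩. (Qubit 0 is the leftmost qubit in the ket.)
|01⟩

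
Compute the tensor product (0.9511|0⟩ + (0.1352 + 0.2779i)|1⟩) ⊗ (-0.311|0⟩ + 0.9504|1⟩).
-0.2958|00⟩ + 0.9039|01⟩ + (-0.04205 - 0.08643i)|10⟩ + (0.1285 + 0.2641i)|11⟩

amp(|b₁b₂…⟩) = product of the factor amplitudes for bits b₁, b₂, …; only kets whose every factor amplitude is nonzero survive.
|00⟩: (0.9511)(-0.311) = -0.2958
|01⟩: (0.9511)(0.9504) = 0.9039
|10⟩: (0.1352 + 0.2779i)(-0.311) = (-0.04205 - 0.08643i)
|11⟩: (0.1352 + 0.2779i)(0.9504) = (0.1285 + 0.2641i)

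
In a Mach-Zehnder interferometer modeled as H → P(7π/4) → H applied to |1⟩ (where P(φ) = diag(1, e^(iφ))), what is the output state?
(0.1464 + (1/√8)i)|0⟩ + (0.8536 - (1/√8)i)|1⟩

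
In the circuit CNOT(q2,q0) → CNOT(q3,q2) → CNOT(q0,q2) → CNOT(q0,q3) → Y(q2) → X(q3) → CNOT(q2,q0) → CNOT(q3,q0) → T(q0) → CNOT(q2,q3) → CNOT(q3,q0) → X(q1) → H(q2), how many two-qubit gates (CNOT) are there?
8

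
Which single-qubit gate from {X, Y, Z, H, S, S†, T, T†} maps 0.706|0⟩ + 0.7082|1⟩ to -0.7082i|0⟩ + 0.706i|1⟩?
Y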